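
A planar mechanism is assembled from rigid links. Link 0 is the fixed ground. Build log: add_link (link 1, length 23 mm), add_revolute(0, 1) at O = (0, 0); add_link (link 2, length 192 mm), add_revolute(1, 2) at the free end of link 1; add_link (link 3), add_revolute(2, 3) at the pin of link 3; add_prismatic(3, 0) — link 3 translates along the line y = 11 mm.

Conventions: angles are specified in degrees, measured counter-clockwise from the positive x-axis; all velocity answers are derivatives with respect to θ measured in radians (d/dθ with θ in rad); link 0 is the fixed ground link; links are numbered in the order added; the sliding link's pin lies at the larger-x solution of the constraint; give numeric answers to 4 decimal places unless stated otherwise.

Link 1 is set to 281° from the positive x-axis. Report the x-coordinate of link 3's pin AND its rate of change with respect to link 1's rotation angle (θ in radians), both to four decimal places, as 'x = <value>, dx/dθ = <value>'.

geometry: r = 23 mm, L = 192 mm, e = 11 mm
crank pin P = (r cos θ, r sin θ) = (4.388607, -22.577425)
h = r sin θ − e = -22.577425 − 11 = -33.577425
x = r cos θ + √(L² − h²) = 4.388607 + 189.041150 = 193.429757
dx/dθ = −r sin θ − h·r cos θ/√(L² − h²) (θ in radians; h = -33.577425) = 23.356928

x = 193.4298, dx/dθ = 23.3569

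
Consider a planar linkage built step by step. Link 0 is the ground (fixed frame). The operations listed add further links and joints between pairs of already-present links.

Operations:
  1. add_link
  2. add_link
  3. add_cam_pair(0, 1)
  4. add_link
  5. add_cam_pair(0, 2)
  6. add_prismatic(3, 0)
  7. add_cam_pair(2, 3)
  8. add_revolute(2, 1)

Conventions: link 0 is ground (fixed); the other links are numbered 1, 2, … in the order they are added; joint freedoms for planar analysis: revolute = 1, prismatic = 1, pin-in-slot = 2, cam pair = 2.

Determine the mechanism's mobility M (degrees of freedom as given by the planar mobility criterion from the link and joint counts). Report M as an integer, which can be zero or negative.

link 0 = ground. State L|J1|J2 = 1|0|0
+link1  2|0|0
+link2  3|0|0
C(0,1) f=2→J2  3|0|1
+link3  4|0|1
C(0,2) f=2→J2  4|0|2
P(3,0) f=1→J1  4|1|2
C(2,3) f=2→J2  4|1|3
R(2,1) f=1→J1  4|2|3
M = 3(4−1)−2·2−3 = 9−4−3 = 2

M = 2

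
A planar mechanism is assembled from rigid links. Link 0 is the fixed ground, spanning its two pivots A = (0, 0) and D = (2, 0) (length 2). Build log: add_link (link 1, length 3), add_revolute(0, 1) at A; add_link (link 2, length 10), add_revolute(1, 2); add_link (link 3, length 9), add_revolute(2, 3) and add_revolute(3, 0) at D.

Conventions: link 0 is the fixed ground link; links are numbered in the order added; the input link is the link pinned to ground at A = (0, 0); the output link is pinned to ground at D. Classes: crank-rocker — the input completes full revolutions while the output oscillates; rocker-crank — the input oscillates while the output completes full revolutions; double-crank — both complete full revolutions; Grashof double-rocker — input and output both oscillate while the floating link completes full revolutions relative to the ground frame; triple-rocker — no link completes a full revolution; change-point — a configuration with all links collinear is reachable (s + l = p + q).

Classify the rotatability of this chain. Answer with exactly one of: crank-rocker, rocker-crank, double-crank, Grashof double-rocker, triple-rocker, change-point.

lengths: ground=2, input=3, coupler=10, output=9
sorted: s=2 (shortest), l=10 (longest), p+q=12
s + l = 12 vs p + q = 12
s + l = p + q → change-point (collinear configuration reachable)

change-point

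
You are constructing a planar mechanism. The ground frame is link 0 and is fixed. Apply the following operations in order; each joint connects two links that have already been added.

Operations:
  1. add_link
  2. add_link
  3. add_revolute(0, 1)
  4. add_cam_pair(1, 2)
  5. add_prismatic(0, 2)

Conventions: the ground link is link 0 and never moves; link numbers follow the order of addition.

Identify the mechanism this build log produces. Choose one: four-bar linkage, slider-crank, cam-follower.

links: 3 (incl. ground); joints: 1 revolute, 1 prismatic, 1 higher (cam) pair, forming one closed loop
3 links, revolute + prismatic + higher pair in one loop → cam-follower

cam-follower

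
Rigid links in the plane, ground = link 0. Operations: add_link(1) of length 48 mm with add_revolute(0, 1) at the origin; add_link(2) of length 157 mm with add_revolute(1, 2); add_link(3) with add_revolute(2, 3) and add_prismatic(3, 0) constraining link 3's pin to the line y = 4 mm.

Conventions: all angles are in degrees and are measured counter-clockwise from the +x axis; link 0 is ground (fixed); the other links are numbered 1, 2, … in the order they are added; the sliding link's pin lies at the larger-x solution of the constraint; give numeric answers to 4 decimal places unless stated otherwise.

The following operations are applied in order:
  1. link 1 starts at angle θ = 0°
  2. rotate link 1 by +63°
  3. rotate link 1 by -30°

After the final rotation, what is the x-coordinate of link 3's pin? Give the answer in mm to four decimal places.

geometry: r = 48 mm, L = 157 mm, e = 4 mm; θ starts at 0°
rotate link 1 by +63°: θ ← 0° +63° = 63°
rotate link 1 by -30°: θ ← 63° -30° = 33°
crank pin P = (r cos θ, r sin θ) = (40.256187, 26.142674)
h = r sin θ − e = 26.142674 − 4 = 22.142674
x = r cos θ + √(L² − h²) = 40.256187 + 155.430698 = 195.686886

195.6869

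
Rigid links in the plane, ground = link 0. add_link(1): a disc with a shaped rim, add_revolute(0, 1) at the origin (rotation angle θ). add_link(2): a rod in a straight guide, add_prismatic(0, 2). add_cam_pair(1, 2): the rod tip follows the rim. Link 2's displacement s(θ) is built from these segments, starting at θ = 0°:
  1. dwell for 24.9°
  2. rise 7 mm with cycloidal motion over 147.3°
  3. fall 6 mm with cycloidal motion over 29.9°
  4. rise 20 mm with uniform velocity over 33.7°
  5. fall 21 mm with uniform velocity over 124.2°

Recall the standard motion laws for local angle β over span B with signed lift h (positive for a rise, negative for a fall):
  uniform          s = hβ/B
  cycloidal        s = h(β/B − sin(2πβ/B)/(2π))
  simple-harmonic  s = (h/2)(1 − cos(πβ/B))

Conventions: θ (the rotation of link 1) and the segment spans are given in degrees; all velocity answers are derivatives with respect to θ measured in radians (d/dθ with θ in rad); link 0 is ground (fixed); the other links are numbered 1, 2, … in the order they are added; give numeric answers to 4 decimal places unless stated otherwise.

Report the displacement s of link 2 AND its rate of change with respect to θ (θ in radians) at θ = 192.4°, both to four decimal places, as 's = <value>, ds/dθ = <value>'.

segment 1 (0° to 24.9°, dwell): s unchanged at 0.0000
segment 2 (24.9° to 172.2°, cycloidal, h = 7) is passed completely: s = 0.0000 + (7) = 7.0000
θ = 192.4° falls in segment 3 (172.2° to 202.1°, cycloidal, h = -6): β = 192.4 − 172.2 = 20.2°, B = 29.9°; Δs = -6·(0.6756 − sin(2π·0.6756)/(2π)) = -4.9059; s = 7.0000 − 4.9059 = 2.0941
velocity in seg [172.2°–202.1°] (cycloidal), θ in radians: β = 20.2° = 0.3526 rad, B = 29.9° = 0.5219 rad; ds/dθ = (h/B)(1 − cos(2πβ/B)) = ((-6)/0.5219)(1 − cos(2π·0.6756)) = -16.679520 mm/rad

s = 2.0941, ds/dθ = -16.6795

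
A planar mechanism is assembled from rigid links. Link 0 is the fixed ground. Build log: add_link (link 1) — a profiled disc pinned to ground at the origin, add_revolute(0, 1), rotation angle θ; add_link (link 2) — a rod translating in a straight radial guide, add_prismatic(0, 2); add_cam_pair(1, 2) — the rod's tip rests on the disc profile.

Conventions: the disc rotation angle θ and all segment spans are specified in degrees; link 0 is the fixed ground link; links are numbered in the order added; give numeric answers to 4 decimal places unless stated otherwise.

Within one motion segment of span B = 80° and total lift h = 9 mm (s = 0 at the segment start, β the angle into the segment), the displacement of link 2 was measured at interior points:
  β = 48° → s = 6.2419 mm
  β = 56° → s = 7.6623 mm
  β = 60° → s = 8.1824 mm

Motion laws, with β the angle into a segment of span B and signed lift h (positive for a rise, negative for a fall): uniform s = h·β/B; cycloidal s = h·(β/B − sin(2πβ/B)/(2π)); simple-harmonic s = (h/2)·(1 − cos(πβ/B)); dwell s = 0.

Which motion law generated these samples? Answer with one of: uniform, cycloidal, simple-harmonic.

candidates at β/B = r: uniform s = h·r (linear in β); cycloidal s = h·(r − sin(2πr)/(2π)); simple-harmonic s = (h/2)(1 − cos(πr))
β=48°: printed 6.2419 | uniform 5.4000, cycloidal 6.2419, simple-harmonic 5.8906
β=56°: printed 7.6623 | uniform 6.3000, cycloidal 7.6623, simple-harmonic 7.1450
β=60°: printed 8.1824 | uniform 6.7500, cycloidal 8.1824, simple-harmonic 7.6820
only one law matches every sample → cycloidal

cycloidal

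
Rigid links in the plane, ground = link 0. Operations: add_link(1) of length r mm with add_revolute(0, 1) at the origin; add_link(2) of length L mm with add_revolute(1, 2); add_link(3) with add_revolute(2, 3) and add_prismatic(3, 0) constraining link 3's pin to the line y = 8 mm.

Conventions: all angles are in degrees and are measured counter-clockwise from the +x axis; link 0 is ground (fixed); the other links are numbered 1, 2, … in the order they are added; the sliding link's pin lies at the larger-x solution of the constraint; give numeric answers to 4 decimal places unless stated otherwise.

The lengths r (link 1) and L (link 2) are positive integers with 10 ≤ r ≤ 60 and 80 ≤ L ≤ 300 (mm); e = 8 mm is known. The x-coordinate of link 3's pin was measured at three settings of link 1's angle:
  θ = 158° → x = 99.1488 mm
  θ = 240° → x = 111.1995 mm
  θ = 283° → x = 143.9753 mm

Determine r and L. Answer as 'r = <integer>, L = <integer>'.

constraint per measurement: (x − r cos θ)² + (r sin θ − e)² = L²
subtracting the θ₁ and θ₂ equations cancels the r² and L² terms:
r = (x₁² − x₂²) / (2[(x₁cos θ₁ + e sin θ₁) − (x₂cos θ₂ + e sin θ₂)]) = 48.0005 → r = 48
L² = (x₁ − r cos θ₁)² + (r sin θ₁ − e)² = 20735.9867 → L = 144.0000 → L = 144
check at θ₃=283°: x = 143.9753 (printed 143.9753) ✓

r = 48, L = 144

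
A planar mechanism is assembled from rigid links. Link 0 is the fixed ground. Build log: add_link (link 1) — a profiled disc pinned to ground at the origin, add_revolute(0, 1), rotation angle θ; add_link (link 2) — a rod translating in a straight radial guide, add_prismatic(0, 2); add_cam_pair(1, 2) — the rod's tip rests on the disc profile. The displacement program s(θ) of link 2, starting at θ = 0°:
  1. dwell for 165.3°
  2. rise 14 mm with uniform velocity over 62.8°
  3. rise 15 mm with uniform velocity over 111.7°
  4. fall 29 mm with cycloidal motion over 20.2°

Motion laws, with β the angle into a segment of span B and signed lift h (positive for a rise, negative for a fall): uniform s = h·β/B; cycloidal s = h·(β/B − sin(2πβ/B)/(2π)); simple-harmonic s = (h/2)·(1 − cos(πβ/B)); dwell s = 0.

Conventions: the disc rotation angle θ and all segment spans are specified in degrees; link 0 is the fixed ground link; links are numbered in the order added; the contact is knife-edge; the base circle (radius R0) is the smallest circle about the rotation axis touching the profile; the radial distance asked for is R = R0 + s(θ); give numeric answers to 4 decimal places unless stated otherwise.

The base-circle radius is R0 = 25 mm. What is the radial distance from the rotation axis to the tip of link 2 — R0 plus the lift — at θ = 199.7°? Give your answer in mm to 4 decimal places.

seg 1 [0°–165.3°] dwell: s stays 0.0000
seg 2 [165.3°–228.1°] uniform, h=14: θ=199.7° here. β=34.4, B=62.8. 14·34.4/62.8 = 7.6688 → s = 7.6688
R = R0 + s = 25 + 7.6688 = 32.6688

32.6688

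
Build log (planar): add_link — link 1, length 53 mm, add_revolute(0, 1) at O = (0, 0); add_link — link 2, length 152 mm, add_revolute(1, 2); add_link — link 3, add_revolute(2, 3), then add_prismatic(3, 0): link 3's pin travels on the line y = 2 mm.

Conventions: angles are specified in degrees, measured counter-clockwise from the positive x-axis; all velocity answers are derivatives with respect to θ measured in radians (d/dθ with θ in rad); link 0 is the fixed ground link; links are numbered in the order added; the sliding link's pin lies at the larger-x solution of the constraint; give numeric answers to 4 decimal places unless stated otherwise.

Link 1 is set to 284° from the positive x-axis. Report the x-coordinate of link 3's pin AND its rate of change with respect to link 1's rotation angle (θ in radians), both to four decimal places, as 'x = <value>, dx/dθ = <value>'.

geometry: r = 53 mm, L = 152 mm, e = 2 mm
crank pin P = (r cos θ, r sin θ) = (12.821860, -51.425673)
h = r sin θ − e = -51.425673 − 2 = -53.425673
x = r cos θ + √(L² − h²) = 12.821860 + 142.301432 = 155.123292
dx/dθ = −r sin θ − h·r cos θ/√(L² − h²) (θ in radians; h = -53.425673) = 56.239515

x = 155.1233, dx/dθ = 56.2395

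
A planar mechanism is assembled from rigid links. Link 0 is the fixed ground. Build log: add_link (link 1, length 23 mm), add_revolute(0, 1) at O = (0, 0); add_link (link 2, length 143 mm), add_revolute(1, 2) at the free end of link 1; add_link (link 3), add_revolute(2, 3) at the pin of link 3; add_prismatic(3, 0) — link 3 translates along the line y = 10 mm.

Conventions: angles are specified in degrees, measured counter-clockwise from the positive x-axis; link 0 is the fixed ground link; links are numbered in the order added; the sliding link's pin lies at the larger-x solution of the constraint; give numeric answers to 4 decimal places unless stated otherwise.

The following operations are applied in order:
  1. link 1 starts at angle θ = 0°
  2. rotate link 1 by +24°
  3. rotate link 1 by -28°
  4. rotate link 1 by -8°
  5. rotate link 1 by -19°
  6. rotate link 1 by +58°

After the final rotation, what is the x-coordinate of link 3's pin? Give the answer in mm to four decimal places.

geometry: r = 23 mm, L = 143 mm, e = 10 mm; θ starts at 0°
rotate link 1 by +24°: θ ← 0° +24° = 24°
rotate link 1 by -28°: θ ← 24° -28° = -4°
rotate link 1 by -8°: θ ← -4° -8° = -12°
rotate link 1 by -19°: θ ← -12° -19° = -31°
rotate link 1 by +58°: θ ← -31° +58° = 27°
crank pin P = (r cos θ, r sin θ) = (20.493150, 10.441781)
h = r sin θ − e = 10.441781 − 10 = 0.441781
x = r cos θ + √(L² − h²) = 20.493150 + 142.999318 = 163.492468

163.4925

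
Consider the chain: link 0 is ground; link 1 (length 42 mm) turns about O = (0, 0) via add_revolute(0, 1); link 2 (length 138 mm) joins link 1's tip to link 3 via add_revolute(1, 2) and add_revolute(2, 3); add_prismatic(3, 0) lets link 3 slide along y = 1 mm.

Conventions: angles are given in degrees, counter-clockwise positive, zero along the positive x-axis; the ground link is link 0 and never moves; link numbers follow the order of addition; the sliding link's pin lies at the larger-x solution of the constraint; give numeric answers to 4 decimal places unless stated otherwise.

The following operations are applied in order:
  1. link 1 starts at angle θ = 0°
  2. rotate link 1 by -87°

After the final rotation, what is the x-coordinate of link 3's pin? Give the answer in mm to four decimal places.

geometry: r = 42 mm, L = 138 mm, e = 1 mm; θ starts at 0°
rotate link 1 by -87°: θ ← 0° -87° = -87°
crank pin P = (r cos θ, r sin θ) = (2.198110, -41.942440)
h = r sin θ − e = -41.942440 − 1 = -42.942440
x = r cos θ + √(L² − h²) = 2.198110 + 131.148568 = 133.346678

133.3467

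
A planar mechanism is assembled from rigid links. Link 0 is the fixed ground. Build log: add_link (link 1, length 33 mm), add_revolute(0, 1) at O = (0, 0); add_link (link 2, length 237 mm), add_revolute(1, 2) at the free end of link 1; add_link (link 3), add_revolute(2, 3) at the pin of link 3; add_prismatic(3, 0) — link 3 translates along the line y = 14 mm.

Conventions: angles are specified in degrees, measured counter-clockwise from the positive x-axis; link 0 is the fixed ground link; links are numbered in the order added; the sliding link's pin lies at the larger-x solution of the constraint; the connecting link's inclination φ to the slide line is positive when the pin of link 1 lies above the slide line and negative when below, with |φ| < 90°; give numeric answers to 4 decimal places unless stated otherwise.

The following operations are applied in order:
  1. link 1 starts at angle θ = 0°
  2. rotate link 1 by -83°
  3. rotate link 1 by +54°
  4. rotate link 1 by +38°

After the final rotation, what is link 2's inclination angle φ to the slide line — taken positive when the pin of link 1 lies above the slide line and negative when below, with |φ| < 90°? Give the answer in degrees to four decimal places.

geometry: r = 33 mm, L = 237 mm, e = 14 mm; θ starts at 0°
rotate link 1 by -83°: θ ← 0° -83° = -83°
rotate link 1 by +54°: θ ← -83° +54° = -29°
rotate link 1 by +38°: θ ← -29° +38° = 9°
h = r sin θ − e = 5.162337 − 14 = -8.837663
sin φ = h / L = -8.837663 / 237 = -0.03728972
φ = arcsin(-0.03728972) = -2.137039°

-2.1370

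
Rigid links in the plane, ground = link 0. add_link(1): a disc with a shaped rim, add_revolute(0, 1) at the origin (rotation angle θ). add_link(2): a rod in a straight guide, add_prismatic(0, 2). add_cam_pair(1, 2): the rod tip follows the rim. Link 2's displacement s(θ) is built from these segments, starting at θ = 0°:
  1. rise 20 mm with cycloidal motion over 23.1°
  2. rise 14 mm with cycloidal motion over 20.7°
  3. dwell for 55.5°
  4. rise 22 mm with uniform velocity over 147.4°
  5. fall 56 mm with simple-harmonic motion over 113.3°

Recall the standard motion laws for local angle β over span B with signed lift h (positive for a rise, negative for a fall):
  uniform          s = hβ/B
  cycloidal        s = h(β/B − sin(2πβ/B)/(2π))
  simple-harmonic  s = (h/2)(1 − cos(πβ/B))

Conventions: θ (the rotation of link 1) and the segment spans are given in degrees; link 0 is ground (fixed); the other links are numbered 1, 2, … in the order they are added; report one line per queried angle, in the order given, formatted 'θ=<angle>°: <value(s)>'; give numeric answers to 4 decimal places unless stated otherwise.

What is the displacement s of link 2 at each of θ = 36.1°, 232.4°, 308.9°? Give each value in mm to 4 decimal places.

segment 1 (0° to 23.1°, cycloidal, h = 20) is passed completely: s = 0.0000 + (20) = 20.0000
θ = 36.1° falls in segment 2 (23.1° to 43.8°, cycloidal, h = 14): β = 36.1 − 23.1 = 13°, B = 20.7°; Δs = 14·(0.6280 − sin(2π·0.6280)/(2π)) = 10.3974; s = 20.0000 + 10.3974 = 30.3974
segment 2 (23.1° to 43.8°, cycloidal, h = 14) is passed completely: s = 20.0000 + (14) = 34.0000
segment 3 (43.8° to 99.3°, dwell): s unchanged at 34.0000
θ = 232.4° falls in segment 4 (99.3° to 246.7°, uniform, h = 22): β = 232.4 − 99.3 = 133.1°, B = 147.4°; Δs = 22·133.1/147.4 = 19.8657; s = 34.0000 + 19.8657 = 53.8657
segment 4 (99.3° to 246.7°, uniform, h = 22) is passed completely: s = 34.0000 + (22) = 56.0000
θ = 308.9° falls in segment 5 (246.7° to 360°, simple-harmonic, h = -56): β = 308.9 − 246.7 = 62.2°, B = 113.3°; Δs = -56/2·(1 − cos(π·0.5490)) = -32.2920; s = 56.0000 − 32.2920 = 23.7080

θ=36.1°: 30.3974
θ=232.4°: 53.8657
θ=308.9°: 23.7080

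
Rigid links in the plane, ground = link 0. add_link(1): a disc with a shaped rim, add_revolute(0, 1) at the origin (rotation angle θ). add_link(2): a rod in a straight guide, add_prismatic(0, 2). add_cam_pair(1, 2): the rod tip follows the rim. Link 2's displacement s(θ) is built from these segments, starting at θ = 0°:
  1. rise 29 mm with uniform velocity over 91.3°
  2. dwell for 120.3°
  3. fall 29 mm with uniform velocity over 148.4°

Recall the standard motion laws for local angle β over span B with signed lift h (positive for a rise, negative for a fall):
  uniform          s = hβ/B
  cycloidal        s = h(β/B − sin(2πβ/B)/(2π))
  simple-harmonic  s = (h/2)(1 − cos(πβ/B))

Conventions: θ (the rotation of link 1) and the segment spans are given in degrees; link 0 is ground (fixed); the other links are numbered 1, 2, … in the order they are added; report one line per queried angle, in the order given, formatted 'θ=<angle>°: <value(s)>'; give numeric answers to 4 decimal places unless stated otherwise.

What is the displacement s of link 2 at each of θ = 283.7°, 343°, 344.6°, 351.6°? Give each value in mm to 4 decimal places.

segment 1 (0° to 91.3°, uniform, h = 29) is passed completely: s = 0.0000 + (29) = 29.0000
segment 2 (91.3° to 211.6°, dwell): s unchanged at 29.0000
θ = 283.7° falls in segment 3 (211.6° to 360°, uniform, h = -29): β = 283.7 − 211.6 = 72.1°, B = 148.4°; Δs = -29·72.1/148.4 = -14.0896; s = 29.0000 − 14.0896 = 14.9104
θ = 343° falls in segment 3 (211.6° to 360°, uniform, h = -29): β = 343 − 211.6 = 131.4°, B = 148.4°; Δs = -29·131.4/148.4 = -25.6779; s = 29.0000 − 25.6779 = 3.3221
θ = 344.6° falls in segment 3 (211.6° to 360°, uniform, h = -29): β = 344.6 − 211.6 = 133°, B = 148.4°; Δs = -29·133/148.4 = -25.9906; s = 29.0000 − 25.9906 = 3.0094
θ = 351.6° falls in segment 3 (211.6° to 360°, uniform, h = -29): β = 351.6 − 211.6 = 140°, B = 148.4°; Δs = -29·140/148.4 = -27.3585; s = 29.0000 − 27.3585 = 1.6415

θ=283.7°: 14.9104
θ=343°: 3.3221
θ=344.6°: 3.0094
θ=351.6°: 1.6415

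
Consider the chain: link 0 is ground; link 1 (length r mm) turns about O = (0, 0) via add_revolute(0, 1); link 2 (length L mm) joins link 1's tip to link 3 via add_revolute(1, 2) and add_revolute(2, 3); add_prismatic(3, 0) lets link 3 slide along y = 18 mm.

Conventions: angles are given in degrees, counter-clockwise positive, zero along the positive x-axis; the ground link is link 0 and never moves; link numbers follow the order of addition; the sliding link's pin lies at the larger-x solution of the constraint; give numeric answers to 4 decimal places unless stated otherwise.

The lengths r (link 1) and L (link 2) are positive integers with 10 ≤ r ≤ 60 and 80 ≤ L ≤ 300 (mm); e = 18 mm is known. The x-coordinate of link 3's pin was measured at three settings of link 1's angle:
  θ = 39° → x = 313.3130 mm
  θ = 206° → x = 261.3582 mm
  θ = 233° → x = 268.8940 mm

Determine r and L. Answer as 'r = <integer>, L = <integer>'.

constraint per measurement: (x − r cos θ)² + (r sin θ − e)² = L²
subtracting the θ₁ and θ₂ equations cancels the r² and L² terms:
r = (x₁² − x₂²) / (2[(x₁cos θ₁ + e sin θ₁) − (x₂cos θ₂ + e sin θ₂)]) = 30.0000 → r = 30
L² = (x₁ − r cos θ₁)² + (r sin θ₁ − e)² = 84099.9740 → L = 290.0000 → L = 290
check at θ₃=233°: x = 268.8940 (printed 268.8940) ✓

r = 30, L = 290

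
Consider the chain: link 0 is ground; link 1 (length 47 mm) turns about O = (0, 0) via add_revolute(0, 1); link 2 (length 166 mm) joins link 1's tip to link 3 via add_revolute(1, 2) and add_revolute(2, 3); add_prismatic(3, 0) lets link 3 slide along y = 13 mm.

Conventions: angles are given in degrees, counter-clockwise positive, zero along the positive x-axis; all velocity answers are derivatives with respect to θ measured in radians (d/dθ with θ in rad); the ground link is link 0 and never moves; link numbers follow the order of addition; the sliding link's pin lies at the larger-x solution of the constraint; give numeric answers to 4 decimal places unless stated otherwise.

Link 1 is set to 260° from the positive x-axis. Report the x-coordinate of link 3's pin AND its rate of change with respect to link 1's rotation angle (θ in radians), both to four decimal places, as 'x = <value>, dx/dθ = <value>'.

geometry: r = 47 mm, L = 166 mm, e = 13 mm
crank pin P = (r cos θ, r sin θ) = (-8.161464, -46.285964)
h = r sin θ − e = -46.285964 − 13 = -59.285964
x = r cos θ + √(L² − h²) = -8.161464 + 155.052167 = 146.890702
dx/dθ = −r sin θ − h·r cos θ/√(L² − h²) (θ in radians; h = -59.285964) = 43.165335

x = 146.8907, dx/dθ = 43.1653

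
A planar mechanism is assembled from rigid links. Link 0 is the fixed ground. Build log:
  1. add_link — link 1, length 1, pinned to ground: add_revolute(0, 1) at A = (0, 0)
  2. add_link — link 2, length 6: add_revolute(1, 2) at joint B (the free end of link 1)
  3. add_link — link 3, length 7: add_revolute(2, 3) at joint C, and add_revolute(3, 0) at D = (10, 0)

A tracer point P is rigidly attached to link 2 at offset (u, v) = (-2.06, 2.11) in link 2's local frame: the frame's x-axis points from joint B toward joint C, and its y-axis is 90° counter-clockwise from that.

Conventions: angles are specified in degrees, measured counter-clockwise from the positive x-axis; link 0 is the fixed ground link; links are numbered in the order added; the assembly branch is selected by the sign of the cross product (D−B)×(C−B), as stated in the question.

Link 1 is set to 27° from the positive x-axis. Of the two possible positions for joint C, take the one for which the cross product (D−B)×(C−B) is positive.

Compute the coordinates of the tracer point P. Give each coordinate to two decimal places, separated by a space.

A=(0,0), D=(10.00,0)
B = A + 1.00·(cos27°, sin27°) = (0.8910, 0.4540)
|BD| = 9.1203
circle(B,6.00) ∩ circle(D,7.00): a=3.8475, h=4.6040
  candidates: C₊=(4.9629,4.8608) cross=41.990; C₋=(4.5045,-4.3359) cross=-41.990
  branch + wants cross > 0 → take C=(4.9629,4.8608) (cross=41.990)
ex = (C−B)/|BC| = (0.6786,0.7345); ey = (-0.7345,0.6786)
P = B + -2.06·ex + 2.11·ey = (-2.0567,0.3729)

-2.06 0.37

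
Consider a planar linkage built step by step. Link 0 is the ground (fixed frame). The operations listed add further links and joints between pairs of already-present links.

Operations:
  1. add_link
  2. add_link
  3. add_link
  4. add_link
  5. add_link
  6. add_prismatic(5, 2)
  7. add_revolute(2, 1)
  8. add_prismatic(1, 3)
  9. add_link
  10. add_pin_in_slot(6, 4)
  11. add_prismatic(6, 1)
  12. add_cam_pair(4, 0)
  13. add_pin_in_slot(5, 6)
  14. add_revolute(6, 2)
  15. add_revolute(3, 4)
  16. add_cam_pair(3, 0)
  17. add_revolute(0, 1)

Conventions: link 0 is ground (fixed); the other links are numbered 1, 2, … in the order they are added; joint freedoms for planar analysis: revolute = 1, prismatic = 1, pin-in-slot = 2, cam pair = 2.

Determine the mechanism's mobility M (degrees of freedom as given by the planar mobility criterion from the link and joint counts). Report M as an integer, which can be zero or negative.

link 0 = ground. State L|J1|J2 = 1|0|0
+link1  2|0|0
+link2  3|0|0
+link3  4|0|0
+link4  5|0|0
+link5  6|0|0
P(5,2) f=1→J1  6|1|0
R(2,1) f=1→J1  6|2|0
P(1,3) f=1→J1  6|3|0
+link6  7|3|0
PS(6,4) f=2→J2  7|3|1
P(6,1) f=1→J1  7|4|1
C(4,0) f=2→J2  7|4|2
PS(5,6) f=2→J2  7|4|3
R(6,2) f=1→J1  7|5|3
R(3,4) f=1→J1  7|6|3
C(3,0) f=2→J2  7|6|4
R(0,1) f=1→J1  7|7|4
M = 3(7−1)−2·7−4 = 18−14−4 = 0

M = 0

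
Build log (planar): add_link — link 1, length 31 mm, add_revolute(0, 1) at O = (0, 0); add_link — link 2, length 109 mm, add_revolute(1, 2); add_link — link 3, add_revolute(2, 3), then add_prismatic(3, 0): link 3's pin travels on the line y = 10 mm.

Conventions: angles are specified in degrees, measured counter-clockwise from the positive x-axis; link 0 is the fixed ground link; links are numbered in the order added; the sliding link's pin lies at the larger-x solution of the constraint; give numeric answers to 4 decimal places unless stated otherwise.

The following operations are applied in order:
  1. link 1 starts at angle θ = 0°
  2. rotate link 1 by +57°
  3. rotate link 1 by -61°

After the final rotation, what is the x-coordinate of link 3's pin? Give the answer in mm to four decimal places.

geometry: r = 31 mm, L = 109 mm, e = 10 mm; θ starts at 0°
rotate link 1 by +57°: θ ← 0° +57° = 57°
rotate link 1 by -61°: θ ← 57° -61° = -4°
crank pin P = (r cos θ, r sin θ) = (30.924486, -2.162451)
h = r sin θ − e = -2.162451 − 10 = -12.162451
x = r cos θ + √(L² − h²) = 30.924486 + 108.319319 = 139.243804

139.2438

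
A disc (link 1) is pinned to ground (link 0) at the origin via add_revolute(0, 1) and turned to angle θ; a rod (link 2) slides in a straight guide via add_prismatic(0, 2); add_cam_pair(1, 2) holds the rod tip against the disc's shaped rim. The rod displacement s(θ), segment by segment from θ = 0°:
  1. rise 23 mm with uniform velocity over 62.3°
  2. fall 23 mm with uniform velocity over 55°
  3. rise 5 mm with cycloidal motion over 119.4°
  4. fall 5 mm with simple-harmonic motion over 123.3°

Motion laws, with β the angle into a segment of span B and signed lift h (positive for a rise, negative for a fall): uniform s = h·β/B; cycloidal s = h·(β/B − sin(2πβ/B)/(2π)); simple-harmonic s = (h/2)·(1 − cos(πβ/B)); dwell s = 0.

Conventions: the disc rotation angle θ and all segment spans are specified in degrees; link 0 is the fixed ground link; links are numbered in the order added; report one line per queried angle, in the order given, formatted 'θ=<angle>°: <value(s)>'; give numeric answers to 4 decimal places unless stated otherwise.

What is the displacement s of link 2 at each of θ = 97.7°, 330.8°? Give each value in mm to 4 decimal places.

segment 1 (0° to 62.3°, uniform, h = 23) is passed completely: s = 0.0000 + (23) = 23.0000
θ = 97.7° falls in segment 2 (62.3° to 117.3°, uniform, h = -23): β = 97.7 − 62.3 = 35.4°, B = 55°; Δs = -23·35.4/55 = -14.8036; s = 23.0000 − 14.8036 = 8.1964
segment 2 (62.3° to 117.3°, uniform, h = -23) is passed completely: s = 23.0000 + (-23) = 0.0000
segment 3 (117.3° to 236.7°, cycloidal, h = 5) is passed completely: s = 0.0000 + (5) = 5.0000
θ = 330.8° falls in segment 4 (236.7° to 360°, simple-harmonic, h = -5): β = 330.8 − 236.7 = 94.1°, B = 123.3°; Δs = -5/2·(1 − cos(π·0.7632)) = -4.3394; s = 5.0000 − 4.3394 = 0.6606

θ=97.7°: 8.1964
θ=330.8°: 0.6606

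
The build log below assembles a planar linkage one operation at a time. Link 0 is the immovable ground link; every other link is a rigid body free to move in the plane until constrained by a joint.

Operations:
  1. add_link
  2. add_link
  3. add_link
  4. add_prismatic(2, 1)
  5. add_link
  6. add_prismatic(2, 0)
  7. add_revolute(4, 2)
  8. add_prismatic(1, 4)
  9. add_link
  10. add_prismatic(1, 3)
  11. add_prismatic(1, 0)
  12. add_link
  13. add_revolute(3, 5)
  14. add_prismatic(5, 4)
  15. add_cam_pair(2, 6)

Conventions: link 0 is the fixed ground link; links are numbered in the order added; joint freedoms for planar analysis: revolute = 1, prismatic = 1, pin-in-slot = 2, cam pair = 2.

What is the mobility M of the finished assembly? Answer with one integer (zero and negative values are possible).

(L,J1,J2)=(1,0,0); link0 fixed
link1: (2,0,0)
link2: (3,0,0)
link3: (4,0,0)
P 2-1 [J1]: (4,1,0)
link4: (5,1,0)
P 2-0 [J1]: (5,2,0)
R 4-2 [J1]: (5,3,0)
P 1-4 [J1]: (5,4,0)
link5: (6,4,0)
P 1-3 [J1]: (6,5,0)
P 1-0 [J1]: (6,6,0)
link6: (7,6,0)
R 3-5 [J1]: (7,7,0)
P 5-4 [J1]: (7,8,0)
C 2-6 [J2]: (7,8,1)
Grübler: 3·6 − 2·8 − 1 = 1

M = 1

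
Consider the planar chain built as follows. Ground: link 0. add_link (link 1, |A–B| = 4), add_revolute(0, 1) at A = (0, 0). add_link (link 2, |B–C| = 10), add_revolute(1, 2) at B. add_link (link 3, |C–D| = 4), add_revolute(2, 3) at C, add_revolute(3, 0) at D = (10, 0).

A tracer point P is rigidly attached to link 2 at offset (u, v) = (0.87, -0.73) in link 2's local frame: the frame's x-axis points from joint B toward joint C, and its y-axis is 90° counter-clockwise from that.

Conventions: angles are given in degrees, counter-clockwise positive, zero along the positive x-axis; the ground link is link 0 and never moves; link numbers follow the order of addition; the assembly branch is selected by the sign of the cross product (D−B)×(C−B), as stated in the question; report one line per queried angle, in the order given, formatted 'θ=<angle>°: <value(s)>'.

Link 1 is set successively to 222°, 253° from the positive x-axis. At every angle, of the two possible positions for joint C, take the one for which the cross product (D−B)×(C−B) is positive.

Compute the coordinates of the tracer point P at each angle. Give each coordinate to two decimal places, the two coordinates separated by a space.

A=(0,0), D=(10.00,0)
θ=222°: B = A + 4.00·(cos222°, sin222°) = (-2.9726, -2.6765)
θ=222°: |BD| = 13.2458
θ=222°: circle(B,10.00) ∩ circle(D,4.00): a=9.7937, h=2.0207
θ=222°:   candidates: C₊=(6.2108,1.2814) cross=26.765; C₋=(7.0274,-2.6765) cross=-26.765
θ=222°:   branch + wants cross > 0 → take C=(6.2108,1.2814) (cross=26.765)
θ=222°: ex = (C−B)/|BC| = (0.9183,0.3958); ey = (-0.3958,0.9183)
θ=222°: P = B + 0.87·ex + -0.73·ey = (-1.8847,-3.0026)
θ=253°: B = A + 4.00·(cos253°, sin253°) = (-1.1695, -3.8252)
θ=253°: |BD| = 11.8063
θ=253°: circle(B,10.00) ∩ circle(D,4.00): a=9.4606, h=3.2400
θ=253°:   candidates: C₊=(6.7310,2.3052) cross=38.252; C₋=(8.8305,-3.8252) cross=-38.252
θ=253°:   branch + wants cross > 0 → take C=(6.7310,2.3052) (cross=38.252)
θ=253°: ex = (C−B)/|BC| = (0.7901,0.6130); ey = (-0.6130,0.7901)
θ=253°: P = B + 0.87·ex + -0.73·ey = (-0.0346,-3.8686)

θ=222°: -1.88 -3.00
θ=253°: -0.03 -3.87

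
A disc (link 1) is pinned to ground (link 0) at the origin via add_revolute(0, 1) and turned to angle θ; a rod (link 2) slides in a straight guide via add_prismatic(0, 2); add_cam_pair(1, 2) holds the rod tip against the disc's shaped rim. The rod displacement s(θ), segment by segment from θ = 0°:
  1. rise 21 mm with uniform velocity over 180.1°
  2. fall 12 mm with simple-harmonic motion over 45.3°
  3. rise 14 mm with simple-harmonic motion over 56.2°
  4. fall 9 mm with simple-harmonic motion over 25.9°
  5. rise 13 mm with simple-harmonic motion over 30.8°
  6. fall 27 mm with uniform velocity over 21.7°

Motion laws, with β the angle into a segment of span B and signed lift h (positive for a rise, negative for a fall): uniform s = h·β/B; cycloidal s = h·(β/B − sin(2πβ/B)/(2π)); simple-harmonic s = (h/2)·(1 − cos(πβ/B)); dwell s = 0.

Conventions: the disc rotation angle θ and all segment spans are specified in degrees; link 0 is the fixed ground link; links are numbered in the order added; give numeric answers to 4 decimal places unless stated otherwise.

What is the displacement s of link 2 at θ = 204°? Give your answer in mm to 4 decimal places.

segment 1 (0° to 180.1°, uniform, h = 21) is passed completely: s = 0.0000 + (21) = 21.0000
θ = 204° falls in segment 2 (180.1° to 225.4°, simple-harmonic, h = -12): β = 204 − 180.1 = 23.9°, B = 45.3°; Δs = -12/2·(1 − cos(π·0.5276)) = -6.5195; s = 21.0000 − 6.5195 = 14.4805

14.4805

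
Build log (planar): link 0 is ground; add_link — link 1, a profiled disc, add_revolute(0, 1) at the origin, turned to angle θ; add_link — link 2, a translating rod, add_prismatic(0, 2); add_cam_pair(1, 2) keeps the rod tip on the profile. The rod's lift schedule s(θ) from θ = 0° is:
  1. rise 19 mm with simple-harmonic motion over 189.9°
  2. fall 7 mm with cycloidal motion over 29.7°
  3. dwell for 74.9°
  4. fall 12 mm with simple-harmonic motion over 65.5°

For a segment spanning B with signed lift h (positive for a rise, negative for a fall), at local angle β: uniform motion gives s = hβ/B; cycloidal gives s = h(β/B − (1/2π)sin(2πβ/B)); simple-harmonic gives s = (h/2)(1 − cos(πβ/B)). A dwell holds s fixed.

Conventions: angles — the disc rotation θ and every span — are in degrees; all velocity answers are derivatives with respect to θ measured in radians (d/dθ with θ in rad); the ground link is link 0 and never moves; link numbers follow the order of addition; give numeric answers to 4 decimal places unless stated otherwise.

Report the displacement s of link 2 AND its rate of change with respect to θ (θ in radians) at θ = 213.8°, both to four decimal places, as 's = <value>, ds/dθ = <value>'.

seg 1 [0°–189.9°] simple-harmonic, h=19: full span → s += 19 → s = 19.0000
seg 2 [189.9°–219.6°] cycloidal, h=-7: θ=213.8° here. β=23.9, B=29.7. -7·(0.8047 − sin(2π·0.8047)/(2π)) = -6.6819 → s = 12.3181
velocity in seg [189.9°–219.6°] (cycloidal), θ in radians: β = 23.9° = 0.4171 rad, B = 29.7° = 0.5184 rad; ds/dθ = (h/B)(1 − cos(2πβ/B)) = ((-7)/0.5184)(1 − cos(2π·0.8047)) = -8.952575 mm/rad

s = 12.3181, ds/dθ = -8.9526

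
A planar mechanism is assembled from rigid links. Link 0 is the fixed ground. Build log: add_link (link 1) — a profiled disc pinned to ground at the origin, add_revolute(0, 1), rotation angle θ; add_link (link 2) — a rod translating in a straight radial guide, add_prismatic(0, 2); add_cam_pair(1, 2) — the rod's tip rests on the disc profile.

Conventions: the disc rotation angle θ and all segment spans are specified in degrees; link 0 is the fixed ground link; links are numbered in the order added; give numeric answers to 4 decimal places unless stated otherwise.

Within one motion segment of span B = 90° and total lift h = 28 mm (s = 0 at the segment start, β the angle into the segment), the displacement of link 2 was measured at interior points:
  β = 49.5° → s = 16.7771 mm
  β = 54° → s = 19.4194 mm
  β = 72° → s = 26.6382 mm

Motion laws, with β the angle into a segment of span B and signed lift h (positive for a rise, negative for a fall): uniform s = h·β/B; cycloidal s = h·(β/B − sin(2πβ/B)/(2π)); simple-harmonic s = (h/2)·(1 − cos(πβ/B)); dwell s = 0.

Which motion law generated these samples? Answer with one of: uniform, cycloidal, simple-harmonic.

candidates at β/B = r: uniform s = h·r (linear in β); cycloidal s = h·(r − sin(2πr)/(2π)); simple-harmonic s = (h/2)(1 − cos(πr))
β=49.5°: printed 16.7771 | uniform 15.4000, cycloidal 16.7771, simple-harmonic 16.1901
β=54°: printed 19.4194 | uniform 16.8000, cycloidal 19.4194, simple-harmonic 18.3262
β=72°: printed 26.6382 | uniform 22.4000, cycloidal 26.6382, simple-harmonic 25.3262
only one law matches every sample → cycloidal

cycloidal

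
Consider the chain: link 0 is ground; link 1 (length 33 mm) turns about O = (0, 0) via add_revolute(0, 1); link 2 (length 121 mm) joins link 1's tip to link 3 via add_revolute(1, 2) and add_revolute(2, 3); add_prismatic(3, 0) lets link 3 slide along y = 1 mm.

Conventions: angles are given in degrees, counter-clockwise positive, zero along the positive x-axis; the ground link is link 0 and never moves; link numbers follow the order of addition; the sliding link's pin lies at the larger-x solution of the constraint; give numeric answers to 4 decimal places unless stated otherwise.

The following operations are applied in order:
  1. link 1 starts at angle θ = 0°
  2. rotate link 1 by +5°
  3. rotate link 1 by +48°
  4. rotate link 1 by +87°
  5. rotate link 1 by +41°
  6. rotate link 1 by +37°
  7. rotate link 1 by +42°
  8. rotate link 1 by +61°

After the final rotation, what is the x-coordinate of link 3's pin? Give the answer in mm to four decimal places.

geometry: r = 33 mm, L = 121 mm, e = 1 mm; θ starts at 0°
rotate link 1 by +5°: θ ← 0° +5° = 5°
rotate link 1 by +48°: θ ← 5° +48° = 53°
rotate link 1 by +87°: θ ← 53° +87° = 140°
rotate link 1 by +41°: θ ← 140° +41° = 181°
rotate link 1 by +37°: θ ← 181° +37° = 218°
rotate link 1 by +42°: θ ← 218° +42° = 260°
rotate link 1 by +61°: θ ← 260° +61° = 321°
crank pin P = (r cos θ, r sin θ) = (25.645817, -20.767573)
h = r sin θ − e = -20.767573 − 1 = -21.767573
x = r cos θ + √(L² − h²) = 25.645817 + 119.025933 = 144.671750

144.6717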